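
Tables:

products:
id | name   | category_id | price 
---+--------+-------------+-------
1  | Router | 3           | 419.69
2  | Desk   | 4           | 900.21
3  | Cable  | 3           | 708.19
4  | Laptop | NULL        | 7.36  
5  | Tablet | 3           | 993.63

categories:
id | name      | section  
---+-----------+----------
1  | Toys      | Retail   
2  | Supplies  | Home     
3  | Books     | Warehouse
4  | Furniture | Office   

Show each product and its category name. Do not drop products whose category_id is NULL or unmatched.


LEFT JOIN keeps every row from products (the left table); where category_id has no match in categories, the category columns become NULL. Walk through each product:
  - product 1 (Router): category_id=3 -> matches Books
  - product 2 (Desk): category_id=4 -> matches Furniture
  - product 3 (Cable): category_id=3 -> matches Books
  - product 4 (Laptop): category_id=NULL, no match -> kept with NULL
  - product 5 (Tablet): category_id=3 -> matches Books
All 5 rows appear; 1 has NULL category.

SQL:
SELECT a.name, b.name AS category
FROM products a
LEFT JOIN categories b ON a.category_id = b.id

Result:
name   | category 
-------+----------
Router | Books    
Desk   | Furniture
Cable  | Books    
Laptop | NULL     
Tablet | Books    


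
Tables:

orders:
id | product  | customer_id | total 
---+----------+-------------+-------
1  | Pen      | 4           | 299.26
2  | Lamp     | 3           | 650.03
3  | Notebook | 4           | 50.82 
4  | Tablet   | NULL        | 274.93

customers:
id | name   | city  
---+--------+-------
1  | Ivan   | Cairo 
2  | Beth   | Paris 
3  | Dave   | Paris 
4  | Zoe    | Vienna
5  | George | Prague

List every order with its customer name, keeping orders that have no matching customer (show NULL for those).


LEFT JOIN keeps every row from orders (the left table); where customer_id has no match in customers, the customer columns become NULL. Walk through each order:
  - order 1 (Pen): customer_id=4 -> matches Zoe
  - order 2 (Lamp): customer_id=3 -> matches Dave
  - order 3 (Notebook): customer_id=4 -> matches Zoe
  - order 4 (Tablet): customer_id=NULL, no match -> kept with NULL
All 4 rows appear; 1 has NULL customer.

SQL:
SELECT a.product, b.name AS customer
FROM orders a
LEFT JOIN customers b ON a.customer_id = b.id

Result:
product  | customer
---------+---------
Pen      | Zoe     
Lamp     | Dave    
Notebook | Zoe     
Tablet   | NULL    


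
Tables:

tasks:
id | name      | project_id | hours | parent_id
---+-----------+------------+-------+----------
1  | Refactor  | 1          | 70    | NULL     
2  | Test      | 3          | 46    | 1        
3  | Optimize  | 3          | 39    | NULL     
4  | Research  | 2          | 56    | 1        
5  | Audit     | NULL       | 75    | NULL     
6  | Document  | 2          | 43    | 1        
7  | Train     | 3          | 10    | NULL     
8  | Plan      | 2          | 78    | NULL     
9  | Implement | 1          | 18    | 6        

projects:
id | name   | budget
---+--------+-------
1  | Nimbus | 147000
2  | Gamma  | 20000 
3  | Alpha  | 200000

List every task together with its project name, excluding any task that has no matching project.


INNER JOIN keeps only tasks rows whose project_id matches an id in projects. Walk through each task:
  - task 1 (Refactor): project_id=1 -> matches Nimbus
  - task 2 (Test): project_id=3 -> matches Alpha
  - task 3 (Optimize): project_id=3 -> matches Alpha
  - task 4 (Research): project_id=2 -> matches Gamma
  - task 5 (Audit): project_id=NULL, no match -> dropped
  - task 6 (Document): project_id=2 -> matches Gamma
  - task 7 (Train): project_id=3 -> matches Alpha
  - task 8 (Plan): project_id=2 -> matches Gamma
  - task 9 (Implement): project_id=1 -> matches Nimbus
So 1 of 9 rows is dropped.

SQL:
SELECT a.name, b.name AS project
FROM tasks a
INNER JOIN projects b ON a.project_id = b.id

Result:
name      | project
----------+--------
Refactor  | Nimbus 
Test      | Alpha  
Optimize  | Alpha  
Research  | Gamma  
Document  | Gamma  
Train     | Alpha  
Plan      | Gamma  
Implement | Nimbus 


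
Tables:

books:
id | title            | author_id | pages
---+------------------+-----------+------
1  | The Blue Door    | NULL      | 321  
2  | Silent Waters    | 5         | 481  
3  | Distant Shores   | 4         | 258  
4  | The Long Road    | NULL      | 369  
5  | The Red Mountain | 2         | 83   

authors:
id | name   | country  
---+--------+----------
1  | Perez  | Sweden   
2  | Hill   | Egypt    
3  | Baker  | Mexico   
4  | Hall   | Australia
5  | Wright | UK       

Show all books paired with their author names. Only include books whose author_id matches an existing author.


INNER JOIN keeps only books rows whose author_id matches an id in authors. Walk through each book:
  - book 1 (The Blue Door): author_id=NULL, no match -> dropped
  - book 2 (Silent Waters): author_id=5 -> matches Wright
  - book 3 (Distant Shores): author_id=4 -> matches Hall
  - book 4 (The Long Road): author_id=NULL, no match -> dropped
  - book 5 (The Red Mountain): author_id=2 -> matches Hill
So 2 of 5 rows are dropped.

SQL:
SELECT a.title, b.name AS author
FROM books a
INNER JOIN authors b ON a.author_id = b.id

Result:
title            | author
-----------------+-------
Silent Waters    | Wright
Distant Shores   | Hall  
The Red Mountain | Hill  


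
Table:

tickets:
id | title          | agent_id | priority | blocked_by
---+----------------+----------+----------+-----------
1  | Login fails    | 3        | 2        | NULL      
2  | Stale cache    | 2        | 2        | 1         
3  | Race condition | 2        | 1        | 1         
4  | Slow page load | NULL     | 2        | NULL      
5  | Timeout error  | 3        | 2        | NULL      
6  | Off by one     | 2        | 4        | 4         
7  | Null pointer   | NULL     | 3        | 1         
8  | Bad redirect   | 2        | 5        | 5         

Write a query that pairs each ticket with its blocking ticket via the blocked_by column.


This is a self-join: tickets is joined to a second copy of itself, matching each row's blocked_by to another row's id. Use LEFT JOIN so rows with blocked_by=NULL are kept.
  - ticket 1 (Login fails): blocked_by=NULL -> NULL
  - ticket 2 (Stale cache): blocked_by=1 -> Login fails
  - ticket 3 (Race condition): blocked_by=1 -> Login fails
  - ticket 4 (Slow page load): blocked_by=NULL -> NULL
  - ticket 5 (Timeout error): blocked_by=NULL -> NULL
  - ticket 6 (Off by one): blocked_by=4 -> Slow page load
  - ticket 7 (Null pointer): blocked_by=1 -> Login fails
  - ticket 8 (Bad redirect): blocked_by=5 -> Timeout error

SQL:
SELECT a.title AS item, b.title AS blocked_by
FROM tickets a
LEFT JOIN tickets b ON a.blocked_by = b.id

Result:
item           | blocked_by    
---------------+---------------
Login fails    | NULL          
Stale cache    | Login fails   
Race condition | Login fails   
Slow page load | NULL          
Timeout error  | NULL          
Off by one     | Slow page load
Null pointer   | Login fails   
Bad redirect   | Timeout error 


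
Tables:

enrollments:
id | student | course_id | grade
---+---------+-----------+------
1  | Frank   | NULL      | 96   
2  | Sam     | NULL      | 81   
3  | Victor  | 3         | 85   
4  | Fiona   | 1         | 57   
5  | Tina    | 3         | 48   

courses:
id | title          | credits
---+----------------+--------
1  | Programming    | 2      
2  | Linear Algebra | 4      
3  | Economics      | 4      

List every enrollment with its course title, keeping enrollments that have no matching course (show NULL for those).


LEFT JOIN keeps every row from enrollments (the left table); where course_id has no match in courses, the course columns become NULL. Walk through each enrollment:
  - enrollment 1 (Frank): course_id=NULL, no match -> kept with NULL
  - enrollment 2 (Sam): course_id=NULL, no match -> kept with NULL
  - enrollment 3 (Victor): course_id=3 -> matches Economics
  - enrollment 4 (Fiona): course_id=1 -> matches Programming
  - enrollment 5 (Tina): course_id=3 -> matches Economics
All 5 rows appear; 2 have NULL course.

SQL:
SELECT a.student, b.title AS course
FROM enrollments a
LEFT JOIN courses b ON a.course_id = b.id

Result:
student | course     
--------+------------
Frank   | NULL       
Sam     | NULL       
Victor  | Economics  
Fiona   | Programming
Tina    | Economics  


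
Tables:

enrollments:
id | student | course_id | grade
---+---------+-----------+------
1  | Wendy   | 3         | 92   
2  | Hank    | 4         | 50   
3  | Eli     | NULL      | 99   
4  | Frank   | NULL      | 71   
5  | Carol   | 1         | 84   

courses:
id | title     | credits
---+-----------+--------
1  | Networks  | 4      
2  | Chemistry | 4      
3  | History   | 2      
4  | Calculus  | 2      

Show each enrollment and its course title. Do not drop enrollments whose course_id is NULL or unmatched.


LEFT JOIN keeps every row from enrollments (the left table); where course_id has no match in courses, the course columns become NULL. Walk through each enrollment:
  - enrollment 1 (Wendy): course_id=3 -> matches History
  - enrollment 2 (Hank): course_id=4 -> matches Calculus
  - enrollment 3 (Eli): course_id=NULL, no match -> kept with NULL
  - enrollment 4 (Frank): course_id=NULL, no match -> kept with NULL
  - enrollment 5 (Carol): course_id=1 -> matches Networks
All 5 rows appear; 2 have NULL course.

SQL:
SELECT a.student, b.title AS course
FROM enrollments a
LEFT JOIN courses b ON a.course_id = b.id

Result:
student | course  
--------+---------
Wendy   | History 
Hank    | Calculus
Eli     | NULL    
Frank   | NULL    
Carol   | Networks


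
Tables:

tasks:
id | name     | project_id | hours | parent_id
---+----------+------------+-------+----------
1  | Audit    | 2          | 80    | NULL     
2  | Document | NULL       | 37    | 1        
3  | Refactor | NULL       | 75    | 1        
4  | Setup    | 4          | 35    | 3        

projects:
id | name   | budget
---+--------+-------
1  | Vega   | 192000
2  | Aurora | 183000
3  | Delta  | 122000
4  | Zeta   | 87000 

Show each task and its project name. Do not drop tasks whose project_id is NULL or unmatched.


LEFT JOIN keeps every row from tasks (the left table); where project_id has no match in projects, the project columns become NULL. Walk through each task:
  - task 1 (Audit): project_id=2 -> matches Aurora
  - task 2 (Document): project_id=NULL, no match -> kept with NULL
  - task 3 (Refactor): project_id=NULL, no match -> kept with NULL
  - task 4 (Setup): project_id=4 -> matches Zeta
All 4 rows appear; 2 have NULL project.

SQL:
SELECT a.name, b.name AS project
FROM tasks a
LEFT JOIN projects b ON a.project_id = b.id

Result:
name     | project
---------+--------
Audit    | Aurora 
Document | NULL   
Refactor | NULL   
Setup    | Zeta   


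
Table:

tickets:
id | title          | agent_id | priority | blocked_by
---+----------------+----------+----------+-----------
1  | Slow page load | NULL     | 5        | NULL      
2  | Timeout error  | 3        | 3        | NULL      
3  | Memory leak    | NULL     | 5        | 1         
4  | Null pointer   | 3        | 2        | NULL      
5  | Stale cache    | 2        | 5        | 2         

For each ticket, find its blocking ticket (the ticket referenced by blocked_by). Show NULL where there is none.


This is a self-join: tickets is joined to a second copy of itself, matching each row's blocked_by to another row's id. Use LEFT JOIN so rows with blocked_by=NULL are kept.
  - ticket 1 (Slow page load): blocked_by=NULL -> NULL
  - ticket 2 (Timeout error): blocked_by=NULL -> NULL
  - ticket 3 (Memory leak): blocked_by=1 -> Slow page load
  - ticket 4 (Null pointer): blocked_by=NULL -> NULL
  - ticket 5 (Stale cache): blocked_by=2 -> Timeout error

SQL:
SELECT a.title AS item, b.title AS blocked_by
FROM tickets a
LEFT JOIN tickets b ON a.blocked_by = b.id

Result:
item           | blocked_by    
---------------+---------------
Slow page load | NULL          
Timeout error  | NULL          
Memory leak    | Slow page load
Null pointer   | NULL          
Stale cache    | Timeout error 


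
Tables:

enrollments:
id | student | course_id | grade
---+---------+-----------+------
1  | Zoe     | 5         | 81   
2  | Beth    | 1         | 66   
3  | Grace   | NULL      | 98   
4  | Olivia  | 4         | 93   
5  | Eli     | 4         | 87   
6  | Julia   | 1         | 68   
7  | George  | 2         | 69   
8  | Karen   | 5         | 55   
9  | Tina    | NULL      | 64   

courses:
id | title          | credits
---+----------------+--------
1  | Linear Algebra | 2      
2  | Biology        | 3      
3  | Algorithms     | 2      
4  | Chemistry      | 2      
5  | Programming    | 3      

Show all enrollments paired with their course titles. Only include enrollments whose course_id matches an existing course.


INNER JOIN keeps only enrollments rows whose course_id matches an id in courses. Walk through each enrollment:
  - enrollment 1 (Zoe): course_id=5 -> matches Programming
  - enrollment 2 (Beth): course_id=1 -> matches Linear Algebra
  - enrollment 3 (Grace): course_id=NULL, no match -> dropped
  - enrollment 4 (Olivia): course_id=4 -> matches Chemistry
  - enrollment 5 (Eli): course_id=4 -> matches Chemistry
  - enrollment 6 (Julia): course_id=1 -> matches Linear Algebra
  - enrollment 7 (George): course_id=2 -> matches Biology
  - enrollment 8 (Karen): course_id=5 -> matches Programming
  - enrollment 9 (Tina): course_id=NULL, no match -> dropped
So 2 of 9 rows are dropped.

SQL:
SELECT a.student, b.title AS course
FROM enrollments a
INNER JOIN courses b ON a.course_id = b.id

Result:
student | course        
--------+---------------
Zoe     | Programming   
Beth    | Linear Algebra
Olivia  | Chemistry     
Eli     | Chemistry     
Julia   | Linear Algebra
George  | Biology       
Karen   | Programming   


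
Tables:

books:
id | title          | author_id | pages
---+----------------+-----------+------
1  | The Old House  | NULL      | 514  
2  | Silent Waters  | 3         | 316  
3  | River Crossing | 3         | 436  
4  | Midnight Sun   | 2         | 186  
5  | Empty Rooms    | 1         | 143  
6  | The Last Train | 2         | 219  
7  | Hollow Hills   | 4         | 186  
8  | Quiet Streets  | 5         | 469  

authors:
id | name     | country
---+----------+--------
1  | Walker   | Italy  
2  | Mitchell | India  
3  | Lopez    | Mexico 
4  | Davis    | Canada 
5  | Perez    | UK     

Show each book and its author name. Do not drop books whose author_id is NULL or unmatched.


LEFT JOIN keeps every row from books (the left table); where author_id has no match in authors, the author columns become NULL. Walk through each book:
  - book 1 (The Old House): author_id=NULL, no match -> kept with NULL
  - book 2 (Silent Waters): author_id=3 -> matches Lopez
  - book 3 (River Crossing): author_id=3 -> matches Lopez
  - book 4 (Midnight Sun): author_id=2 -> matches Mitchell
  - book 5 (Empty Rooms): author_id=1 -> matches Walker
  - book 6 (The Last Train): author_id=2 -> matches Mitchell
  - book 7 (Hollow Hills): author_id=4 -> matches Davis
  - book 8 (Quiet Streets): author_id=5 -> matches Perez
All 8 rows appear; 1 has NULL author.

SQL:
SELECT a.title, b.name AS author
FROM books a
LEFT JOIN authors b ON a.author_id = b.id

Result:
title          | author  
---------------+---------
The Old House  | NULL    
Silent Waters  | Lopez   
River Crossing | Lopez   
Midnight Sun   | Mitchell
Empty Rooms    | Walker  
The Last Train | Mitchell
Hollow Hills   | Davis   
Quiet Streets  | Perez   


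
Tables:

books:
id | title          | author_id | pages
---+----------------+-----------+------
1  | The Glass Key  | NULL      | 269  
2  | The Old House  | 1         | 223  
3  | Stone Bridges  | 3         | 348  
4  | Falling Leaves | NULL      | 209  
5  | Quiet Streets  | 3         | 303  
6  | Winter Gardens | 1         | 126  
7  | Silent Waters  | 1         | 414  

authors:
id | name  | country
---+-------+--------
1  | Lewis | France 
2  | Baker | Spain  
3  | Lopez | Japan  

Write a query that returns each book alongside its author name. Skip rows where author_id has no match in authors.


INNER JOIN keeps only books rows whose author_id matches an id in authors. Walk through each book:
  - book 1 (The Glass Key): author_id=NULL, no match -> dropped
  - book 2 (The Old House): author_id=1 -> matches Lewis
  - book 3 (Stone Bridges): author_id=3 -> matches Lopez
  - book 4 (Falling Leaves): author_id=NULL, no match -> dropped
  - book 5 (Quiet Streets): author_id=3 -> matches Lopez
  - book 6 (Winter Gardens): author_id=1 -> matches Lewis
  - book 7 (Silent Waters): author_id=1 -> matches Lewis
So 2 of 7 rows are dropped.

SQL:
SELECT a.title, b.name AS author
FROM books a
INNER JOIN authors b ON a.author_id = b.id

Result:
title          | author
---------------+-------
The Old House  | Lewis 
Stone Bridges  | Lopez 
Quiet Streets  | Lopez 
Winter Gardens | Lewis 
Silent Waters  | Lewis 


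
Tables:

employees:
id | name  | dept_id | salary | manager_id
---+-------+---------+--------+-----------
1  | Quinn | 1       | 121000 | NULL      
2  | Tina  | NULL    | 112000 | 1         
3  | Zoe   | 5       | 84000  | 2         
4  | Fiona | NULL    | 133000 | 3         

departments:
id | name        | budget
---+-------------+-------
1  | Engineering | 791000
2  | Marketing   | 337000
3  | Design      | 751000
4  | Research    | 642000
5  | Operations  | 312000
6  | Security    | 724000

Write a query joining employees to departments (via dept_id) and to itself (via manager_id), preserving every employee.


Two LEFT JOINs from the same base table employees: one to departments via dept_id, one to employees itself via manager_id. Both are LEFT so every employee is preserved.
Match against departments:
  - employee 1 (Quinn): dept_id=1 -> matches Engineering
  - employee 2 (Tina): dept_id=NULL, no match -> kept with NULL
  - employee 3 (Zoe): dept_id=5 -> matches Operations
  - employee 4 (Fiona): dept_id=NULL, no match -> kept with NULL
Match against employees (self):
  - employee 1 (Quinn): manager_id=NULL -> NULL
  - employee 2 (Tina): manager_id=1 -> Quinn
  - employee 3 (Zoe): manager_id=2 -> Tina
  - employee 4 (Fiona): manager_id=3 -> Zoe

SQL:
SELECT a.name, b.name AS department, c.name AS manager
FROM employees a
LEFT JOIN departments b ON a.dept_id = b.id
LEFT JOIN employees c ON a.manager_id = c.id

Result:
name  | department  | manager
------+-------------+--------
Quinn | Engineering | NULL   
Tina  | NULL        | Quinn  
Zoe   | Operations  | Tina   
Fiona | NULL        | Zoe    


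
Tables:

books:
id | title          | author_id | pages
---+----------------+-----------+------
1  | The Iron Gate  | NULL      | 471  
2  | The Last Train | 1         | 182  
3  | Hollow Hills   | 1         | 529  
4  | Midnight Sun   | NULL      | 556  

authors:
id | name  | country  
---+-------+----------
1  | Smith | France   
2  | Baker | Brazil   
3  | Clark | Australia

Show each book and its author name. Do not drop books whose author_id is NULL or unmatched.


LEFT JOIN keeps every row from books (the left table); where author_id has no match in authors, the author columns become NULL. Walk through each book:
  - book 1 (The Iron Gate): author_id=NULL, no match -> kept with NULL
  - book 2 (The Last Train): author_id=1 -> matches Smith
  - book 3 (Hollow Hills): author_id=1 -> matches Smith
  - book 4 (Midnight Sun): author_id=NULL, no match -> kept with NULL
All 4 rows appear; 2 have NULL author.

SQL:
SELECT a.title, b.name AS author
FROM books a
LEFT JOIN authors b ON a.author_id = b.id

Result:
title          | author
---------------+-------
The Iron Gate  | NULL  
The Last Train | Smith 
Hollow Hills   | Smith 
Midnight Sun   | NULL  


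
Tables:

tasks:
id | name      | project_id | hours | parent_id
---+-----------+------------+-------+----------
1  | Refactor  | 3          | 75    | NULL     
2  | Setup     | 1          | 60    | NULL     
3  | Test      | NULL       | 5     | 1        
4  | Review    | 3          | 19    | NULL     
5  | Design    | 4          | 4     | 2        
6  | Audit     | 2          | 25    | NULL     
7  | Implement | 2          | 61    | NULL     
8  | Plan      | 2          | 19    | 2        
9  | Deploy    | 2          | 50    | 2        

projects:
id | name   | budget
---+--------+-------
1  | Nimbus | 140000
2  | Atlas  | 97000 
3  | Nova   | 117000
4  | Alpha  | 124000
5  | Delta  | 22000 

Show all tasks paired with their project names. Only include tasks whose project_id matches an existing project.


INNER JOIN keeps only tasks rows whose project_id matches an id in projects. Walk through each task:
  - task 1 (Refactor): project_id=3 -> matches Nova
  - task 2 (Setup): project_id=1 -> matches Nimbus
  - task 3 (Test): project_id=NULL, no match -> dropped
  - task 4 (Review): project_id=3 -> matches Nova
  - task 5 (Design): project_id=4 -> matches Alpha
  - task 6 (Audit): project_id=2 -> matches Atlas
  - task 7 (Implement): project_id=2 -> matches Atlas
  - task 8 (Plan): project_id=2 -> matches Atlas
  - task 9 (Deploy): project_id=2 -> matches Atlas
So 1 of 9 rows is dropped.

SQL:
SELECT a.name, b.name AS project
FROM tasks a
INNER JOIN projects b ON a.project_id = b.id

Result:
name      | project
----------+--------
Refactor  | Nova   
Setup     | Nimbus 
Review    | Nova   
Design    | Alpha  
Audit     | Atlas  
Implement | Atlas  
Plan      | Atlas  
Deploy    | Atlas  


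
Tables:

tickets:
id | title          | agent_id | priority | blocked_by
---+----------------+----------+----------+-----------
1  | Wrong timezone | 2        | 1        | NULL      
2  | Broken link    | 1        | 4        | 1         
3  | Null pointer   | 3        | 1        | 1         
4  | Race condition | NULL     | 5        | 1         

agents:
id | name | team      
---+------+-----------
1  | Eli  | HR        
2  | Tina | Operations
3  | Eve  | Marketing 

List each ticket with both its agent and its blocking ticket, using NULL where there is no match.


Two LEFT JOINs from the same base table tickets: one to agents via agent_id, one to tickets itself via blocked_by. Both are LEFT so every ticket is preserved.
Match against agents:
  - ticket 1 (Wrong timezone): agent_id=2 -> matches Tina
  - ticket 2 (Broken link): agent_id=1 -> matches Eli
  - ticket 3 (Null pointer): agent_id=3 -> matches Eve
  - ticket 4 (Race condition): agent_id=NULL, no match -> kept with NULL
Match against tickets (self):
  - ticket 1 (Wrong timezone): blocked_by=NULL -> NULL
  - ticket 2 (Broken link): blocked_by=1 -> Wrong timezone
  - ticket 3 (Null pointer): blocked_by=1 -> Wrong timezone
  - ticket 4 (Race condition): blocked_by=1 -> Wrong timezone

SQL:
SELECT a.title, b.name AS agent, c.title AS blocked_by
FROM tickets a
LEFT JOIN agents b ON a.agent_id = b.id
LEFT JOIN tickets c ON a.blocked_by = c.id

Result:
title          | agent | blocked_by    
---------------+-------+---------------
Wrong timezone | Tina  | NULL          
Broken link    | Eli   | Wrong timezone
Null pointer   | Eve   | Wrong timezone
Race condition | NULL  | Wrong timezone


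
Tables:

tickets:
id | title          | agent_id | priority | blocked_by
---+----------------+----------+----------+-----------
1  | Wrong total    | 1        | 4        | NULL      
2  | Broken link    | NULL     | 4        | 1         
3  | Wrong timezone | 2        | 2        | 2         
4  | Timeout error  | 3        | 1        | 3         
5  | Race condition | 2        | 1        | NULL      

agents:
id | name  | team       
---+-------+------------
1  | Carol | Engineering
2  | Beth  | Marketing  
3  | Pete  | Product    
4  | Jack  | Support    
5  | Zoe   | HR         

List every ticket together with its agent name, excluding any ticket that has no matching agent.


INNER JOIN keeps only tickets rows whose agent_id matches an id in agents. Walk through each ticket:
  - ticket 1 (Wrong total): agent_id=1 -> matches Carol
  - ticket 2 (Broken link): agent_id=NULL, no match -> dropped
  - ticket 3 (Wrong timezone): agent_id=2 -> matches Beth
  - ticket 4 (Timeout error): agent_id=3 -> matches Pete
  - ticket 5 (Race condition): agent_id=2 -> matches Beth
So 1 of 5 rows is dropped.

SQL:
SELECT a.title, b.name AS agent
FROM tickets a
INNER JOIN agents b ON a.agent_id = b.id

Result:
title          | agent
---------------+------
Wrong total    | Carol
Wrong timezone | Beth 
Timeout error  | Pete 
Race condition | Beth 


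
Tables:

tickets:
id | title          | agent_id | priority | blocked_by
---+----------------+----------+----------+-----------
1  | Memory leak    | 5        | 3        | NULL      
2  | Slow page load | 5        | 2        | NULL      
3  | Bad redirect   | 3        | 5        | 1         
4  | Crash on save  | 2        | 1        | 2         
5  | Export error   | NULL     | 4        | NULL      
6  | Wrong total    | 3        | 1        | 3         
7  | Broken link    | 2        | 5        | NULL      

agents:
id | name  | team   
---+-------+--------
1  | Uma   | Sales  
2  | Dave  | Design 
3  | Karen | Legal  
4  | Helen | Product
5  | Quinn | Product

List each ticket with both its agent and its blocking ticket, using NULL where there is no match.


Two LEFT JOINs from the same base table tickets: one to agents via agent_id, one to tickets itself via blocked_by. Both are LEFT so every ticket is preserved.
Match against agents:
  - ticket 1 (Memory leak): agent_id=5 -> matches Quinn
  - ticket 2 (Slow page load): agent_id=5 -> matches Quinn
  - ticket 3 (Bad redirect): agent_id=3 -> matches Karen
  - ticket 4 (Crash on save): agent_id=2 -> matches Dave
  - ticket 5 (Export error): agent_id=NULL, no match -> kept with NULL
  - ticket 6 (Wrong total): agent_id=3 -> matches Karen
  - ticket 7 (Broken link): agent_id=2 -> matches Dave
Match against tickets (self):
  - ticket 1 (Memory leak): blocked_by=NULL -> NULL
  - ticket 2 (Slow page load): blocked_by=NULL -> NULL
  - ticket 3 (Bad redirect): blocked_by=1 -> Memory leak
  - ticket 4 (Crash on save): blocked_by=2 -> Slow page load
  - ticket 5 (Export error): blocked_by=NULL -> NULL
  - ticket 6 (Wrong total): blocked_by=3 -> Bad redirect
  - ticket 7 (Broken link): blocked_by=NULL -> NULL

SQL:
SELECT a.title, b.name AS agent, c.title AS blocked_by
FROM tickets a
LEFT JOIN agents b ON a.agent_id = b.id
LEFT JOIN tickets c ON a.blocked_by = c.id

Result:
title          | agent | blocked_by    
---------------+-------+---------------
Memory leak    | Quinn | NULL          
Slow page load | Quinn | NULL          
Bad redirect   | Karen | Memory leak   
Crash on save  | Dave  | Slow page load
Export error   | NULL  | NULL          
Wrong total    | Karen | Bad redirect  
Broken link    | Dave  | NULL          


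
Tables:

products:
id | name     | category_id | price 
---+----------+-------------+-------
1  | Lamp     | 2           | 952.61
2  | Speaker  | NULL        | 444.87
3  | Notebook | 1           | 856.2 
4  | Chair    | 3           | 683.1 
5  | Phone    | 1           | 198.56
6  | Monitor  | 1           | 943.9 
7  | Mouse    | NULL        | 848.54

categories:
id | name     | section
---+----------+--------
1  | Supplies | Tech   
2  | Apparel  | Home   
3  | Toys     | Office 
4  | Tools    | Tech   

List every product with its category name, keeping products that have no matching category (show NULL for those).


LEFT JOIN keeps every row from products (the left table); where category_id has no match in categories, the category columns become NULL. Walk through each product:
  - product 1 (Lamp): category_id=2 -> matches Apparel
  - product 2 (Speaker): category_id=NULL, no match -> kept with NULL
  - product 3 (Notebook): category_id=1 -> matches Supplies
  - product 4 (Chair): category_id=3 -> matches Toys
  - product 5 (Phone): category_id=1 -> matches Supplies
  - product 6 (Monitor): category_id=1 -> matches Supplies
  - product 7 (Mouse): category_id=NULL, no match -> kept with NULL
All 7 rows appear; 2 have NULL category.

SQL:
SELECT a.name, b.name AS category
FROM products a
LEFT JOIN categories b ON a.category_id = b.id

Result:
name     | category
---------+---------
Lamp     | Apparel 
Speaker  | NULL    
Notebook | Supplies
Chair    | Toys    
Phone    | Supplies
Monitor  | Supplies
Mouse    | NULL    


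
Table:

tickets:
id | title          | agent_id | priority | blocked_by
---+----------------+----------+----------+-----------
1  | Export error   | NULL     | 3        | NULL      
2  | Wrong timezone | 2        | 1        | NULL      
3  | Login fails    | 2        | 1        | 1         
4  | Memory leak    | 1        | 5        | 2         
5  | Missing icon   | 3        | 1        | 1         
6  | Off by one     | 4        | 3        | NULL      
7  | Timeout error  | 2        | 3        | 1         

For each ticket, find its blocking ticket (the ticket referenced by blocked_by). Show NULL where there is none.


This is a self-join: tickets is joined to a second copy of itself, matching each row's blocked_by to another row's id. Use LEFT JOIN so rows with blocked_by=NULL are kept.
  - ticket 1 (Export error): blocked_by=NULL -> NULL
  - ticket 2 (Wrong timezone): blocked_by=NULL -> NULL
  - ticket 3 (Login fails): blocked_by=1 -> Export error
  - ticket 4 (Memory leak): blocked_by=2 -> Wrong timezone
  - ticket 5 (Missing icon): blocked_by=1 -> Export error
  - ticket 6 (Off by one): blocked_by=NULL -> NULL
  - ticket 7 (Timeout error): blocked_by=1 -> Export error

SQL:
SELECT a.title AS item, b.title AS blocked_by
FROM tickets a
LEFT JOIN tickets b ON a.blocked_by = b.id

Result:
item           | blocked_by    
---------------+---------------
Export error   | NULL          
Wrong timezone | NULL          
Login fails    | Export error  
Memory leak    | Wrong timezone
Missing icon   | Export error  
Off by one     | NULL          
Timeout error  | Export error  


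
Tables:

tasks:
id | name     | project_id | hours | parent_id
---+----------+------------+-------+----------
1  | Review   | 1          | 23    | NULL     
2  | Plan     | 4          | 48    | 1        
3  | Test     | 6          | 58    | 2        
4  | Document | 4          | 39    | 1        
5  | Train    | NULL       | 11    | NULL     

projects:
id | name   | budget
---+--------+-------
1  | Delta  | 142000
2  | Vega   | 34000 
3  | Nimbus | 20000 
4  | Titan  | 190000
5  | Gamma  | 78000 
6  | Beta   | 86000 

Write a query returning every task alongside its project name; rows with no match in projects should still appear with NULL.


LEFT JOIN keeps every row from tasks (the left table); where project_id has no match in projects, the project columns become NULL. Walk through each task:
  - task 1 (Review): project_id=1 -> matches Delta
  - task 2 (Plan): project_id=4 -> matches Titan
  - task 3 (Test): project_id=6 -> matches Beta
  - task 4 (Document): project_id=4 -> matches Titan
  - task 5 (Train): project_id=NULL, no match -> kept with NULL
All 5 rows appear; 1 has NULL project.

SQL:
SELECT a.name, b.name AS project
FROM tasks a
LEFT JOIN projects b ON a.project_id = b.id

Result:
name     | project
---------+--------
Review   | Delta  
Plan     | Titan  
Test     | Beta   
Document | Titan  
Train    | NULL   


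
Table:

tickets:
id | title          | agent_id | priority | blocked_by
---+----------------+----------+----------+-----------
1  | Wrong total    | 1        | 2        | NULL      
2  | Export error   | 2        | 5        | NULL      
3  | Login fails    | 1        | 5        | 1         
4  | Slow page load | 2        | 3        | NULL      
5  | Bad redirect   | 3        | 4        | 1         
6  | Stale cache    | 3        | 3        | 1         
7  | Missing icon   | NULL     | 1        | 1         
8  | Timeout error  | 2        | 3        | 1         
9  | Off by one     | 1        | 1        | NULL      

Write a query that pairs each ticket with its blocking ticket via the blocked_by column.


This is a self-join: tickets is joined to a second copy of itself, matching each row's blocked_by to another row's id. Use LEFT JOIN so rows with blocked_by=NULL are kept.
  - ticket 1 (Wrong total): blocked_by=NULL -> NULL
  - ticket 2 (Export error): blocked_by=NULL -> NULL
  - ticket 3 (Login fails): blocked_by=1 -> Wrong total
  - ticket 4 (Slow page load): blocked_by=NULL -> NULL
  - ticket 5 (Bad redirect): blocked_by=1 -> Wrong total
  - ticket 6 (Stale cache): blocked_by=1 -> Wrong total
  - ticket 7 (Missing icon): blocked_by=1 -> Wrong total
  - ticket 8 (Timeout error): blocked_by=1 -> Wrong total
  - ticket 9 (Off by one): blocked_by=NULL -> NULL

SQL:
SELECT a.title AS item, b.title AS blocked_by
FROM tickets a
LEFT JOIN tickets b ON a.blocked_by = b.id

Result:
item           | blocked_by 
---------------+------------
Wrong total    | NULL       
Export error   | NULL       
Login fails    | Wrong total
Slow page load | NULL       
Bad redirect   | Wrong total
Stale cache    | Wrong total
Missing icon   | Wrong total
Timeout error  | Wrong total
Off by one     | NULL       


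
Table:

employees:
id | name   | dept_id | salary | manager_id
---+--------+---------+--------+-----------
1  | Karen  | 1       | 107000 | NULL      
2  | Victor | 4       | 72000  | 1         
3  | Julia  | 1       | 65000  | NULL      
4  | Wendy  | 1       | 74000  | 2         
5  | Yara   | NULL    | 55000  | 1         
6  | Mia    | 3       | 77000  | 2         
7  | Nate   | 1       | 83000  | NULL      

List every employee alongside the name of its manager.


This is a self-join: employees is joined to a second copy of itself, matching each row's manager_id to another row's id. Use LEFT JOIN so rows with manager_id=NULL are kept.
  - employee 1 (Karen): manager_id=NULL -> NULL
  - employee 2 (Victor): manager_id=1 -> Karen
  - employee 3 (Julia): manager_id=NULL -> NULL
  - employee 4 (Wendy): manager_id=2 -> Victor
  - employee 5 (Yara): manager_id=1 -> Karen
  - employee 6 (Mia): manager_id=2 -> Victor
  - employee 7 (Nate): manager_id=NULL -> NULL

SQL:
SELECT a.name AS item, b.name AS manager
FROM employees a
LEFT JOIN employees b ON a.manager_id = b.id

Result:
item   | manager
-------+--------
Karen  | NULL   
Victor | Karen  
Julia  | NULL   
Wendy  | Victor 
Yara   | Karen  
Mia    | Victor 
Nate   | NULL   


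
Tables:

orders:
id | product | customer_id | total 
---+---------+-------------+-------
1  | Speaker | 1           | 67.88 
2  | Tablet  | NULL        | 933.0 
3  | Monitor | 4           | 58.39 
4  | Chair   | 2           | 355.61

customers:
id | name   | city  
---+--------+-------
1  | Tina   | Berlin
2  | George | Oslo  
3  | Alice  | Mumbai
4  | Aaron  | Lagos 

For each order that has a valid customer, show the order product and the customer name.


INNER JOIN keeps only orders rows whose customer_id matches an id in customers. Walk through each order:
  - order 1 (Speaker): customer_id=1 -> matches Tina
  - order 2 (Tablet): customer_id=NULL, no match -> dropped
  - order 3 (Monitor): customer_id=4 -> matches Aaron
  - order 4 (Chair): customer_id=2 -> matches George
So 1 of 4 rows is dropped.

SQL:
SELECT a.product, b.name AS customer
FROM orders a
INNER JOIN customers b ON a.customer_id = b.id

Result:
product | customer
--------+---------
Speaker | Tina    
Monitor | Aaron   
Chair   | George  


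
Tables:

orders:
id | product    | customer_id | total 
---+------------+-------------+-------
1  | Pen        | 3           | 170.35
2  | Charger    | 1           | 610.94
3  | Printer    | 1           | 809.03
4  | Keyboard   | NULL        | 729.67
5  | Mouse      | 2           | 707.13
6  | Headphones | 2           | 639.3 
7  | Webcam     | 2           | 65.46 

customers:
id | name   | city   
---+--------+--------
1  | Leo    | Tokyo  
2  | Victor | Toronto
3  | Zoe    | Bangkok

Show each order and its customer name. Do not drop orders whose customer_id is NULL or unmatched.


LEFT JOIN keeps every row from orders (the left table); where customer_id has no match in customers, the customer columns become NULL. Walk through each order:
  - order 1 (Pen): customer_id=3 -> matches Zoe
  - order 2 (Charger): customer_id=1 -> matches Leo
  - order 3 (Printer): customer_id=1 -> matches Leo
  - order 4 (Keyboard): customer_id=NULL, no match -> kept with NULL
  - order 5 (Mouse): customer_id=2 -> matches Victor
  - order 6 (Headphones): customer_id=2 -> matches Victor
  - order 7 (Webcam): customer_id=2 -> matches Victor
All 7 rows appear; 1 has NULL customer.

SQL:
SELECT a.product, b.name AS customer
FROM orders a
LEFT JOIN customers b ON a.customer_id = b.id

Result:
product    | customer
-----------+---------
Pen        | Zoe     
Charger    | Leo     
Printer    | Leo     
Keyboard   | NULL    
Mouse      | Victor  
Headphones | Victor  
Webcam     | Victor  


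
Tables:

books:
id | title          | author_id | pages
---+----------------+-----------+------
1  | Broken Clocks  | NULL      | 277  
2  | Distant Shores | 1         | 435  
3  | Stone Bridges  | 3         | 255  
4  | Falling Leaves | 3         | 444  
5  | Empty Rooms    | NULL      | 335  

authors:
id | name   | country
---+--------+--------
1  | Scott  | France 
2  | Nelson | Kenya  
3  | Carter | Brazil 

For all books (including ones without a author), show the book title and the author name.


LEFT JOIN keeps every row from books (the left table); where author_id has no match in authors, the author columns become NULL. Walk through each book:
  - book 1 (Broken Clocks): author_id=NULL, no match -> kept with NULL
  - book 2 (Distant Shores): author_id=1 -> matches Scott
  - book 3 (Stone Bridges): author_id=3 -> matches Carter
  - book 4 (Falling Leaves): author_id=3 -> matches Carter
  - book 5 (Empty Rooms): author_id=NULL, no match -> kept with NULL
All 5 rows appear; 2 have NULL author.

SQL:
SELECT a.title, b.name AS author
FROM books a
LEFT JOIN authors b ON a.author_id = b.id

Result:
title          | author
---------------+-------
Broken Clocks  | NULL  
Distant Shores | Scott 
Stone Bridges  | Carter
Falling Leaves | Carter
Empty Rooms    | NULL  


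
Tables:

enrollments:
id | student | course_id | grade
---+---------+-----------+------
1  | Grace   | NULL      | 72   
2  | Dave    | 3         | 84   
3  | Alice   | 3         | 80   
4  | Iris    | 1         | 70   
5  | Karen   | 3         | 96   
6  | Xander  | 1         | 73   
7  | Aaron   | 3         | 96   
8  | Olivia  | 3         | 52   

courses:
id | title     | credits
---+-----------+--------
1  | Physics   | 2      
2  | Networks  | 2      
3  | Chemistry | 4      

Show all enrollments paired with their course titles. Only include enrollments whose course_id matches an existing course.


INNER JOIN keeps only enrollments rows whose course_id matches an id in courses. Walk through each enrollment:
  - enrollment 1 (Grace): course_id=NULL, no match -> dropped
  - enrollment 2 (Dave): course_id=3 -> matches Chemistry
  - enrollment 3 (Alice): course_id=3 -> matches Chemistry
  - enrollment 4 (Iris): course_id=1 -> matches Physics
  - enrollment 5 (Karen): course_id=3 -> matches Chemistry
  - enrollment 6 (Xander): course_id=1 -> matches Physics
  - enrollment 7 (Aaron): course_id=3 -> matches Chemistry
  - enrollment 8 (Olivia): course_id=3 -> matches Chemistry
So 1 of 8 rows is dropped.

SQL:
SELECT a.student, b.title AS course
FROM enrollments a
INNER JOIN courses b ON a.course_id = b.id

Result:
student | course   
--------+----------
Dave    | Chemistry
Alice   | Chemistry
Iris    | Physics  
Karen   | Chemistry
Xander  | Physics  
Aaron   | Chemistry
Olivia  | Chemistry


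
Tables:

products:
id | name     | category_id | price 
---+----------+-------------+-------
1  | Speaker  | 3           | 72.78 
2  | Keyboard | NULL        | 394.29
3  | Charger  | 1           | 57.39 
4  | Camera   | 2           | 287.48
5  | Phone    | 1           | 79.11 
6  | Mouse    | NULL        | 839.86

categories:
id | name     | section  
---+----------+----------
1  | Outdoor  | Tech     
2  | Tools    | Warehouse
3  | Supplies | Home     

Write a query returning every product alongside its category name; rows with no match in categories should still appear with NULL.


LEFT JOIN keeps every row from products (the left table); where category_id has no match in categories, the category columns become NULL. Walk through each product:
  - product 1 (Speaker): category_id=3 -> matches Supplies
  - product 2 (Keyboard): category_id=NULL, no match -> kept with NULL
  - product 3 (Charger): category_id=1 -> matches Outdoor
  - product 4 (Camera): category_id=2 -> matches Tools
  - product 5 (Phone): category_id=1 -> matches Outdoor
  - product 6 (Mouse): category_id=NULL, no match -> kept with NULL
All 6 rows appear; 2 have NULL category.

SQL:
SELECT a.name, b.name AS category
FROM products a
LEFT JOIN categories b ON a.category_id = b.id

Result:
name     | category
---------+---------
Speaker  | Supplies
Keyboard | NULL    
Charger  | Outdoor 
Camera   | Tools   
Phone    | Outdoor 
Mouse    | NULL    
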